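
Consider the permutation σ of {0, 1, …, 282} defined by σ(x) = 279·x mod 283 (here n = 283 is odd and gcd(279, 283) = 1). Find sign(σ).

-1

Trace 282: π^k(282) = [282, 4, 267, 64, 27, 175, 149] for k=0..6.
Cycle lengths of π_279 on ℤ/283ℤ: [94, 94, 94, 1]; 4 cycles in total.
n − c = 283 − 4 = 279; sign = (−1)^279 = -1.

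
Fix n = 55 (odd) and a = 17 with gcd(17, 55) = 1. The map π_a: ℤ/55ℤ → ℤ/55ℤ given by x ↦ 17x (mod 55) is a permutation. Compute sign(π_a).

Start at x=34: 34 → 28 → 36 → 7 → 9 → 43 → 16 → … (one orbit).
The orbit structure of x ↦ 17x mod 55: 5 orbits of sizes [20, 20, 10, 4, 1].
5 cycles on 55: each ℓ→(−1)^(ℓ−1), product (−1)^50 = +1.

+1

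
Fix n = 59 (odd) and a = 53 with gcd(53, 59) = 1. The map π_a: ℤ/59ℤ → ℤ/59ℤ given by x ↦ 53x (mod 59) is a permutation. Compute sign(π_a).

+1

Trace 9: π^k(9) = [9, 5, 29, 3, 41, 49, 1] for k=0..6.
Decompose π into cycles: lengths [29, 29, 1] (3 cycles, including the fixed point 0).
sign(π) = (−1)^{n − #cycles} = (−1)^{59−3} = (−1)^56 = +1.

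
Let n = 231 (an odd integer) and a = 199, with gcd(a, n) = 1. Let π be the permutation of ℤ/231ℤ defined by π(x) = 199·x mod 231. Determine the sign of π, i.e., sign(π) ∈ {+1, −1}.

Orbit of 199 under x↦199x: [199, 100, 34, 67, 166, 1]… (length divides ord_231(199)).
π_199 has 66 disjoint cycles with lengths [6, 6, 6, 6, 6, 6, 6, 6, 6, 6, 6, 6, 6, 6, 6, 6, 6, 6, 6, 6, 6, 6, 6, 6, 6, 6, 6, 6, 6, 6, 6, 6, 6, 1, 1, 1, 1, 1, 1, 1, 1, 1, 1, 1, 1, 1, 1, 1, 1, 1, 1, 1, 1, 1, 1, 1, 1, 1, 1, 1, 1, 1, 1, 1, 1, 1] on {0,…,230}.
With 66 cycles on 231 points, sign = (−1)^{231−66} = -1.

-1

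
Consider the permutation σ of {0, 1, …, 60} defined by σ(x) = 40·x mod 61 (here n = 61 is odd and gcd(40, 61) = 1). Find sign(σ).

Start at x=48: 48 → 29 → 1 → 40 → 14 → 11 → 13 → … (one orbit).
Cycle lengths of π_40 on ℤ/61ℤ: [12, 12, 12, 12, 12, 1]; 6 cycles in total.
61 − 6 = 55 transpositions; sign(π) = (−1)^55 = -1.
Check: (40/61) = -1 by Zolotarev.

-1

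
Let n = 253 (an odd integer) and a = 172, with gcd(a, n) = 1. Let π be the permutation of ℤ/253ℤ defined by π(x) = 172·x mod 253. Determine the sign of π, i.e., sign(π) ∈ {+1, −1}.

Orbit of 202 under x↦172x: [202, 83, 108, 107, 188, 205, 93]… (length divides ord_253(172)).
Cycle lengths of π_172 on ℤ/253ℤ: [110, 110, 22, 10, 1]; 5 cycles in total.
n − c = 253 − 5 = 248; sign = (−1)^248 = +1.

+1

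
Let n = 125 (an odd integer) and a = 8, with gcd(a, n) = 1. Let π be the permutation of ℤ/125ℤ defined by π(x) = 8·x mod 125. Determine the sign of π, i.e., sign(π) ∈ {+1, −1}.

-1

Start at x=44: 44 → 102 → 66 → 28 → 99 → 42 → 86 → … (one orbit).
Cycle lengths of π_8 on ℤ/125ℤ: [100, 20, 4, 1]; 4 cycles in total.
125 − 4 = 121 transpositions; sign(π) = (−1)^121 = -1.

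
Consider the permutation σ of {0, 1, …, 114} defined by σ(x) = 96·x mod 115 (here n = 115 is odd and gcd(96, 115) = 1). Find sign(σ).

+1

Orbit of 31 under x↦96x: [31, 101, 36, 6, 1, 96, 16]… (length divides ord_115(96)).
π_96 has 15 disjoint cycles with lengths [11, 11, 11, 11, 11, 11, 11, 11, 11, 11, 1, 1, 1, 1, 1] on {0,…,114}.
15 cycles on 115: each ℓ→(−1)^(ℓ−1), product (−1)^100 = +1.
(96|115)_J = +1 (Zolotarev's lemma cross-check).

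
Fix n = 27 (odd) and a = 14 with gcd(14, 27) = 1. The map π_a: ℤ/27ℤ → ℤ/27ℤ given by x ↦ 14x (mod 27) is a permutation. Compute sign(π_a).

-1

Orbit of 4 under x↦14x: [4, 2, 1, 14, 7, 17, 22]… (length divides ord_27(14)).
Decompose π into cycles: lengths [18, 6, 2, 1] (4 cycles, including the fixed point 0).
Σ(ℓ_i−1) = 27−4 = 23; sign = (−1)^23 = -1.
Via Zolotarev, sign(π_{14}) = (14|27) = -1.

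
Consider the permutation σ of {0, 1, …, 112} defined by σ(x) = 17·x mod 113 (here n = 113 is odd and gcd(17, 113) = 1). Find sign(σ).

Orbit of 12 under x↦17x: [12, 91, 78, 83, 55, 31, 75]… (length divides ord_113(17)).
Decompose π into cycles: lengths [112, 1] (2 cycles, including the fixed point 0).
Σ(ℓ_i−1) = 113−2 = 111; sign = (−1)^111 = -1.
Via Zolotarev, sign(π_{17}) = (17|113) = -1.

-1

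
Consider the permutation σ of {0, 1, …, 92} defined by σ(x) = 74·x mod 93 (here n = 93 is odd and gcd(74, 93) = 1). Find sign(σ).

+1

Orbit of 74 under x↦74x: [74, 82, 23, 28, 26, 64, 86]… (length divides ord_93(74)).
π_74 has 5 disjoint cycles with lengths [30, 30, 30, 2, 1] on {0,…,92}.
Σ(ℓ_i−1) = 93−5 = 88; sign = (−1)^88 = +1.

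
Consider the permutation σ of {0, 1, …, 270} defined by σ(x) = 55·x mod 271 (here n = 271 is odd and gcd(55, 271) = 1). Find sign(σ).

+1

Trace 187: π^k(187) = [187, 258, 98, 241, 247, 35, 28] for k=0..6.
The orbit structure of x ↦ 55x mod 271: 7 orbits of sizes [45, 45, 45, 45, 45, 45, 1].
Σ(ℓ_i−1) = 271−7 = 264; sign = (−1)^264 = +1.
Check: (55/271) = +1 by Zolotarev.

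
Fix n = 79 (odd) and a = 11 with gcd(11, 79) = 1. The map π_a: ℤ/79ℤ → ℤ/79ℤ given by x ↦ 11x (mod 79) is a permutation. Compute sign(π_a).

+1

Trace 16: π^k(16) = [16, 18, 40, 45, 21, 73, 13] for k=0..6.
The orbit structure of x ↦ 11x mod 79: 3 orbits of sizes [39, 39, 1].
3 cycles on 79: each ℓ→(−1)^(ℓ−1), product (−1)^76 = +1.
Zolotarev: (11|79) = +1, matching the cycle-count sign.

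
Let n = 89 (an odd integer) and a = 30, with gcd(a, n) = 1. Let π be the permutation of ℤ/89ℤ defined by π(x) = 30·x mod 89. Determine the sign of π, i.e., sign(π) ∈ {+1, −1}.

-1

Start at x=57: 57 → 19 → 36 → 12 → 4 → 31 → 40 → … (one orbit).
Cycle lengths of π_30 on ℤ/89ℤ: [88, 1]; 2 cycles in total.
2 cycles on 89: each ℓ→(−1)^(ℓ−1), product (−1)^87 = -1.
The Jacobi symbol (30|89) = -1 (Zolotarev) agrees.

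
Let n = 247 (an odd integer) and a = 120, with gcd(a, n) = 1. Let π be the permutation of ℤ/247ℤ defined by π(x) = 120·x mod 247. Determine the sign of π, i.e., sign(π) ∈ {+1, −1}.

Start at x=35: 35 → 1 → 120 → 74 → 235 → 42 → 100 → … (one orbit).
The orbit structure of x ↦ 120x mod 247: 31 orbits of sizes [9, 9, 9, 9, 9, 9, 9, 9, 9, 9, 9, 9, 9, 9, 9, 9, 9, 9, 9, 9, 9, 9, 9, 9, 9, 9, 3, 3, 3, 3, 1].
sign(π) = (−1)^{n − #cycles} = (−1)^{247−31} = (−1)^216 = +1.
Via Zolotarev, sign(π_{120}) = (120|247) = +1.

+1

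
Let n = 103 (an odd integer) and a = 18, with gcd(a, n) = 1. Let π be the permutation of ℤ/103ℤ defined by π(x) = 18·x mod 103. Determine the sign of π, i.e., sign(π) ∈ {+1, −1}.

+1

Trace 98: π^k(98) = [98, 13, 28, 92, 8, 41, 17] for k=0..6.
The orbit structure of x ↦ 18x mod 103: 3 orbits of sizes [51, 51, 1].
n − c = 103 − 3 = 100; sign = (−1)^100 = +1.
The Jacobi symbol (18|103) = +1 (Zolotarev) agrees.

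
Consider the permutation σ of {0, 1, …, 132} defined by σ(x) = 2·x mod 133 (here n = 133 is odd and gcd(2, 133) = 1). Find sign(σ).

Start at x=53: 53 → 106 → 79 → 25 → 50 → 100 → 67 → … (one orbit).
Cycle lengths of π_2 on ℤ/133ℤ: [18, 18, 18, 18, 18, 18, 18, 3, 3, 1]; 10 cycles in total.
sign(π) = (−1)^{n − #cycles} = (−1)^{133−10} = (−1)^123 = -1.

-1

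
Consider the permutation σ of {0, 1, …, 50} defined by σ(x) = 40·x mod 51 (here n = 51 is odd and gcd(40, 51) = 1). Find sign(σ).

-1

Start at x=1: 1 → 40 → 19 → 46 → 4 → 7 → 25 → … (one orbit).
6 cycles of lengths [16, 16, 16, 1, 1, 1].
sign(π) = (−1)^{n − #cycles} = (−1)^{51−6} = (−1)^45 = -1.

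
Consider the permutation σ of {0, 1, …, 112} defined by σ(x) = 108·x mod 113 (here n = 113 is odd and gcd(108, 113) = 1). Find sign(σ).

Orbit of 51 under x↦108x: [51, 84, 32, 66, 9, 68, 112]… (length divides ord_113(108)).
2 cycles of lengths [112, 1].
2 cycles on 113: each ℓ→(−1)^(ℓ−1), product (−1)^111 = -1.

-1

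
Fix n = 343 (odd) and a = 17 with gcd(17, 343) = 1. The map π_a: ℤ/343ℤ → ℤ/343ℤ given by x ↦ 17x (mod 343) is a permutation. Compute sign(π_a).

-1

Start at x=258: 258 → 270 → 131 → 169 → 129 → 135 → 237 → … (one orbit).
4 cycles of lengths [294, 42, 6, 1].
Σ(ℓ_i−1) = 343−4 = 339; sign = (−1)^339 = -1.
(17|343)_J = -1 (Zolotarev's lemma cross-check).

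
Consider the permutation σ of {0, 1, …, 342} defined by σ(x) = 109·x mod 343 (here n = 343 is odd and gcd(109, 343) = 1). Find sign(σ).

+1

Trace 186: π^k(186) = [186, 37, 260, 214, 2, 218, 95] for k=0..6.
Decompose π into cycles: lengths [147, 147, 21, 21, 3, 3, 1] (7 cycles, including the fixed point 0).
n − c = 343 − 7 = 336; sign = (−1)^336 = +1.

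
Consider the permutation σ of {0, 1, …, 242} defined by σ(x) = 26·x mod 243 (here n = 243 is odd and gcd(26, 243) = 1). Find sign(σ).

Start at x=107: 107 → 109 → 161 → 55 → 215 → 1 → 26 → … (one orbit).
Cycle lengths of π_26 on ℤ/243ℤ: [18, 18, 18, 18, 18, 18, 18, 18, 18, 6, 6, 6, 6, 6, 6, 6, 6, 6, 2, 2, 2, 2, 2, 2, 2, 2, 2, 2, 2, 2, 2, 1]; 32 cycles in total.
sign(π) = (−1)^{n − #cycles} = (−1)^{243−32} = (−1)^211 = -1.
(26|243)_J = -1 (Zolotarev's lemma cross-check).

-1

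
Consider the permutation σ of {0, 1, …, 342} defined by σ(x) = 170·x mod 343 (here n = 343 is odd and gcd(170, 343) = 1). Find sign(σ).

+1

Trace 37: π^k(37) = [37, 116, 169, 261, 123, 330, 191] for k=0..6.
π_170 has 7 disjoint cycles with lengths [147, 147, 21, 21, 3, 3, 1] on {0,…,342}.
7 cycles on 343: each ℓ→(−1)^(ℓ−1), product (−1)^336 = +1.
Via Zolotarev, sign(π_{170}) = (170|343) = +1.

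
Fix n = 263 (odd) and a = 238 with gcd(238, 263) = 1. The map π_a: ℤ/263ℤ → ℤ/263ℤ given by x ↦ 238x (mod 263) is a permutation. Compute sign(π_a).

-1

Trace 206: π^k(206) = [206, 110, 143, 107, 218, 73, 16] for k=0..6.
Cycle lengths of π_238 on ℤ/263ℤ: [262, 1]; 2 cycles in total.
With 2 cycles on 263 points, sign = (−1)^{263−2} = -1.
Zolotarev: (238|263) = -1, matching the cycle-count sign.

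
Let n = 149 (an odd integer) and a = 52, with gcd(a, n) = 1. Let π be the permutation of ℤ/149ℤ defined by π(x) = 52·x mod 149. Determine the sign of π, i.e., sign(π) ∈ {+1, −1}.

Start at x=59: 59 → 88 → 106 → 148 → 97 → 127 → 48 → … (one orbit).
π_52 has 2 disjoint cycles with lengths [148, 1] on {0,…,148}.
149 − 2 = 147 transpositions; sign(π) = (−1)^147 = -1.

-1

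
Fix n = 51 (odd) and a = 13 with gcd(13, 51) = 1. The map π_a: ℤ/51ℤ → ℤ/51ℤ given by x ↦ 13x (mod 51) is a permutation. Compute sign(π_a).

+1

Trace 16: π^k(16) = [16, 4, 1, 13] for k=0..3.
The orbit structure of x ↦ 13x mod 51: 15 orbits of sizes [4, 4, 4, 4, 4, 4, 4, 4, 4, 4, 4, 4, 1, 1, 1].
sign(π) = (−1)^{n − #cycles} = (−1)^{51−15} = (−1)^36 = +1.
Via Zolotarev, sign(π_{13}) = (13|51) = +1.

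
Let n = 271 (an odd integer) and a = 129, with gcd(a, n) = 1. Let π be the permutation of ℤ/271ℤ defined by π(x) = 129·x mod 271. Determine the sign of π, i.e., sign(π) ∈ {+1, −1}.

+1

Trace 169: π^k(169) = [169, 121, 162, 31, 205, 158, 57] for k=0..6.
Cycle lengths of π_129 on ℤ/271ℤ: [135, 135, 1]; 3 cycles in total.
n − c = 271 − 3 = 268; sign = (−1)^268 = +1.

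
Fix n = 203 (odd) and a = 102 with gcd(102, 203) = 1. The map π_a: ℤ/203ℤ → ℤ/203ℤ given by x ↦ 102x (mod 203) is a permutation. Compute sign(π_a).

-1

Start at x=135: 135 → 169 → 186 → 93 → 148 → 74 → 37 → … (one orbit).
Cycle type of π: 84×2 + 28 + 3×2 + 1; total 6 cycles.
203 − 6 = 197 transpositions; sign(π) = (−1)^197 = -1.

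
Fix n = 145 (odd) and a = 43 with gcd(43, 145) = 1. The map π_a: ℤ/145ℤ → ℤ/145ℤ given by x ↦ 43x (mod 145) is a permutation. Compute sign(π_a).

Trace 81: π^k(81) = [81, 3, 129, 37, 141, 118, 144] for k=0..6.
Cycle lengths of π_43 on ℤ/145ℤ: [28, 28, 28, 28, 28, 4, 1]; 7 cycles in total.
sign(π) = (−1)^{n − #cycles} = (−1)^{145−7} = (−1)^138 = +1.
Check: (43/145) = +1 by Zolotarev.

+1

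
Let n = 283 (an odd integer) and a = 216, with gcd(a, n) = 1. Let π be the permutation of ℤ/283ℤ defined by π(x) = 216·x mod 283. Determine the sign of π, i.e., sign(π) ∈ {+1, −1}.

+1

Orbit of 15 under x↦216x: [15, 127, 264, 141, 175, 161, 250]… (length divides ord_283(216)).
Cycle lengths of π_216 on ℤ/283ℤ: [47, 47, 47, 47, 47, 47, 1]; 7 cycles in total.
283 − 7 = 276 transpositions; sign(π) = (−1)^276 = +1.
Zolotarev: (216|283) = +1, matching the cycle-count sign.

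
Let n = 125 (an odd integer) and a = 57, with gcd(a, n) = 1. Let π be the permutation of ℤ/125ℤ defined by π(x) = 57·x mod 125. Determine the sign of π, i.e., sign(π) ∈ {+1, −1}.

-1

Orbit of 124 under x↦57x: [124, 68, 1, 57]… (length divides ord_125(57)).
Cycle lengths of π_57 on ℤ/125ℤ: [4, 4, 4, 4, 4, 4, 4, 4, 4, 4, 4, 4, 4, 4, 4, 4, 4, 4, 4, 4, 4, 4, 4, 4, 4, 4, 4, 4, 4, 4, 4, 1]; 32 cycles in total.
32 cycles on 125: each ℓ→(−1)^(ℓ−1), product (−1)^93 = -1.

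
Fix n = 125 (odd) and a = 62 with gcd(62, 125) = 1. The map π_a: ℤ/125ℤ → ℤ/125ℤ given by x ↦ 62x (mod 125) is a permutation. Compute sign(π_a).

-1

Orbit of 23 under x↦62x: [23, 51, 37, 44, 103, 11, 57]… (length divides ord_125(62)).
π_62 has 4 disjoint cycles with lengths [100, 20, 4, 1] on {0,…,124}.
n − c = 125 − 4 = 121; sign = (−1)^121 = -1.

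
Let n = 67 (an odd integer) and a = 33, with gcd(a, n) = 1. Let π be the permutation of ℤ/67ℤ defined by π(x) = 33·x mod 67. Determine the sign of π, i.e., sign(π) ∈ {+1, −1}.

Trace 60: π^k(60) = [60, 37, 15, 26, 54, 40, 47] for k=0..6.
The orbit structure of x ↦ 33x mod 67: 3 orbits of sizes [33, 33, 1].
n − c = 67 − 3 = 64; sign = (−1)^64 = +1.
The Jacobi symbol (33|67) = +1 (Zolotarev) agrees.

+1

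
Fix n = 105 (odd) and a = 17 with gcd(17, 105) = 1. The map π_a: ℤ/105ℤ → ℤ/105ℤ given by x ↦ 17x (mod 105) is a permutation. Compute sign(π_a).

Start at x=4: 4 → 68 → 1 → 17 → 79 → 83 → 46 → … (one orbit).
π_17 has 14 disjoint cycles with lengths [12, 12, 12, 12, 12, 12, 6, 6, 6, 4, 4, 4, 2, 1] on {0,…,104}.
105 − 14 = 91 transpositions; sign(π) = (−1)^91 = -1.

-1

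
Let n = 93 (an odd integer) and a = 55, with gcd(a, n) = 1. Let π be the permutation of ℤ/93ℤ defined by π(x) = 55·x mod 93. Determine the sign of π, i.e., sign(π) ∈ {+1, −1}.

-1

Start at x=79: 79 → 67 → 58 → 28 → 52 → 70 → 37 → … (one orbit).
π_55 has 6 disjoint cycles with lengths [30, 30, 30, 1, 1, 1] on {0,…,92}.
6 cycles on 93: each ℓ→(−1)^(ℓ−1), product (−1)^87 = -1.
Check: (55/93) = -1 by Zolotarev.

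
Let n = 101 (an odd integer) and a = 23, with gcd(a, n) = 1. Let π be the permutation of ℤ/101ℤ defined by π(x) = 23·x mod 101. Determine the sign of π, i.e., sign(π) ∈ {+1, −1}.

Orbit of 88 under x↦23x: [88, 4, 92, 96, 87, 82, 68]… (length divides ord_101(23)).
The orbit structure of x ↦ 23x mod 101: 3 orbits of sizes [50, 50, 1].
101 − 3 = 98 transpositions; sign(π) = (−1)^98 = +1.

+1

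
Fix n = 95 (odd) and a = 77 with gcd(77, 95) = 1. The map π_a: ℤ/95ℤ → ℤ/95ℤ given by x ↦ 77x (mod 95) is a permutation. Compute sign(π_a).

Start at x=1: 1 → 77 → 39 → 58 → 1 (one orbit).
Decompose π into cycles: lengths [4, 4, 4, 4, 4, 4, 4, 4, 4, 4, 4, 4, 4, 4, 4, 4, 4, 4, 4, 1, 1, 1, 1, 1, 1, 1, 1, 1, 1, 1, 1, 1, 1, 1, 1, 1, 1, 1] (38 cycles, including the fixed point 0).
n − c = 95 − 38 = 57; sign = (−1)^57 = -1.
Zolotarev: (77|95) = -1, matching the cycle-count sign.

-1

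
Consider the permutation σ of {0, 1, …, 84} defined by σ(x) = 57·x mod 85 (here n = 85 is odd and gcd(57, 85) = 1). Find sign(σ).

Trace 21: π^k(21) = [21, 7, 59, 48, 16, 62, 49] for k=0..6.
π_57 has 7 disjoint cycles with lengths [16, 16, 16, 16, 16, 4, 1] on {0,…,84}.
Σ(ℓ_i−1) = 85−7 = 78; sign = (−1)^78 = +1.

+1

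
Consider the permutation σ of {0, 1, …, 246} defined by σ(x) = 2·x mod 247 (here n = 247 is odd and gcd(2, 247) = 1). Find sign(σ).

+1

Trace 144: π^k(144) = [144, 41, 82, 164, 81, 162, 77] for k=0..6.
9 cycles of lengths [36, 36, 36, 36, 36, 36, 18, 12, 1].
n − c = 247 − 9 = 238; sign = (−1)^238 = +1.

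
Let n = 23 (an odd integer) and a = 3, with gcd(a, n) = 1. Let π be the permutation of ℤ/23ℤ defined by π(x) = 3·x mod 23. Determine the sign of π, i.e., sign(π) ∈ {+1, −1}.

+1

Trace 3: π^k(3) = [3, 9, 4, 12, 13, 16, 2] for k=0..6.
The orbit structure of x ↦ 3x mod 23: 3 orbits of sizes [11, 11, 1].
sign(π) = (−1)^{n − #cycles} = (−1)^{23−3} = (−1)^20 = +1.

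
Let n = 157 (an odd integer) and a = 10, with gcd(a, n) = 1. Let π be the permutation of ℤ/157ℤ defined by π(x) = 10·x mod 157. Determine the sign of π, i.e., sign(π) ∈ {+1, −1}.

Start at x=71: 71 → 82 → 35 → 36 → 46 → 146 → 47 → … (one orbit).
Decompose π into cycles: lengths [78, 78, 1] (3 cycles, including the fixed point 0).
sign(π) = (−1)^{n − #cycles} = (−1)^{157−3} = (−1)^154 = +1.
Via Zolotarev, sign(π_{10}) = (10|157) = +1.

+1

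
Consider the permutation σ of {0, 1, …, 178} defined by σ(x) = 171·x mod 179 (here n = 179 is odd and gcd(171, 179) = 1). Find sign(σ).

+1

Trace 135: π^k(135) = [135, 173, 48, 153, 29, 126, 66] for k=0..6.
Cycle type of π: 89×2 + 1; total 3 cycles.
With 3 cycles on 179 points, sign = (−1)^{179−3} = +1.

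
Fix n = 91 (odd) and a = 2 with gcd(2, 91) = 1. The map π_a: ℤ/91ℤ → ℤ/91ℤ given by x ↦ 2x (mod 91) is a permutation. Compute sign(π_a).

Start at x=16: 16 → 32 → 64 → 37 → 74 → 57 → 23 → … (one orbit).
Decompose π into cycles: lengths [12, 12, 12, 12, 12, 12, 12, 3, 3, 1] (10 cycles, including the fixed point 0).
Σ(ℓ_i−1) = 91−10 = 81; sign = (−1)^81 = -1.
Zolotarev: (2|91) = -1, matching the cycle-count sign.

-1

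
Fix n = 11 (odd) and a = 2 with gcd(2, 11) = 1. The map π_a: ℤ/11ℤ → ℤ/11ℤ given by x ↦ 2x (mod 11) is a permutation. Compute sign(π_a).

Start at x=10: 10 → 9 → 7 → 3 → 6 → 1 → 2 → … (one orbit).
π_2 has 2 disjoint cycles with lengths [10, 1] on {0,…,10}.
Σ(ℓ_i−1) = 11−2 = 9; sign = (−1)^9 = -1.
(2|11)_J = -1 (Zolotarev's lemma cross-check).

-1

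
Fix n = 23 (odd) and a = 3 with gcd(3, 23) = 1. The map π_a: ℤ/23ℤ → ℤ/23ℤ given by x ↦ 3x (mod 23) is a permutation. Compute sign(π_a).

+1

Start at x=3: 3 → 9 → 4 → 12 → 13 → 16 → 2 → … (one orbit).
3 cycles of lengths [11, 11, 1].
23 − 3 = 20 transpositions; sign(π) = (−1)^20 = +1.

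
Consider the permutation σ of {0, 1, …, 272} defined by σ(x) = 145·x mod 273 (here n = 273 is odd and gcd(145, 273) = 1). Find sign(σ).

Start at x=241: 241 → 1 → 145 → 4 → 34 → 16 → 136 → … (one orbit).
Cycle lengths of π_145 on ℤ/273ℤ: [12, 12, 12, 12, 12, 12, 12, 12, 12, 12, 12, 12, 12, 12, 12, 12, 12, 12, 12, 12, 12, 6, 6, 6, 1, 1, 1]; 27 cycles in total.
Σ(ℓ_i−1) = 273−27 = 246; sign = (−1)^246 = +1.
Via Zolotarev, sign(π_{145}) = (145|273) = +1.

+1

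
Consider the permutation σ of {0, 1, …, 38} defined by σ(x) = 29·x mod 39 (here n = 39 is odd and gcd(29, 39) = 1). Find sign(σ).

Orbit of 35 under x↦29x: [35, 1, 29, 22, 14, 16]… (length divides ord_39(29)).
Decompose π into cycles: lengths [6, 6, 6, 6, 3, 3, 3, 3, 2, 1] (10 cycles, including the fixed point 0).
With 10 cycles on 39 points, sign = (−1)^{39−10} = -1.

-1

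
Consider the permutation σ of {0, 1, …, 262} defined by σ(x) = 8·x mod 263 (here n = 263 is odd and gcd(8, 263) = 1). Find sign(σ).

+1

Trace 138: π^k(138) = [138, 52, 153, 172, 61, 225, 222] for k=0..6.
The orbit structure of x ↦ 8x mod 263: 3 orbits of sizes [131, 131, 1].
3 cycles on 263: each ℓ→(−1)^(ℓ−1), product (−1)^260 = +1.
Via Zolotarev, sign(π_{8}) = (8|263) = +1.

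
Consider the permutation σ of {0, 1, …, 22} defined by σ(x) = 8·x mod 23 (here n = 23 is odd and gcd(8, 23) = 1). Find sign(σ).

Orbit of 13 under x↦8x: [13, 12, 4, 9, 3, 1, 8]… (length divides ord_23(8)).
The orbit structure of x ↦ 8x mod 23: 3 orbits of sizes [11, 11, 1].
sign(π) = (−1)^{n − #cycles} = (−1)^{23−3} = (−1)^20 = +1.
(8|23)_J = +1 (Zolotarev's lemma cross-check).

+1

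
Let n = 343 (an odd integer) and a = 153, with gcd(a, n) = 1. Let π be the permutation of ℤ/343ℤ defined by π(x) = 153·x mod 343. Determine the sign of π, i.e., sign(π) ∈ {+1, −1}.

-1

Orbit of 279 under x↦153x: [279, 155, 48, 141, 307, 323, 27]… (length divides ord_343(153)).
The orbit structure of x ↦ 153x mod 343: 10 orbits of sizes [98, 98, 98, 14, 14, 14, 2, 2, 2, 1].
343 − 10 = 333 transpositions; sign(π) = (−1)^333 = -1.
Via Zolotarev, sign(π_{153}) = (153|343) = -1.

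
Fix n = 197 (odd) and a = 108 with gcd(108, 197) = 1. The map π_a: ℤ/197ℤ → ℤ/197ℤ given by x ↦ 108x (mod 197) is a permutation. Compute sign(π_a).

Start at x=72: 72 → 93 → 194 → 70 → 74 → 112 → 79 → … (one orbit).
2 cycles of lengths [196, 1].
2 cycles on 197: each ℓ→(−1)^(ℓ−1), product (−1)^195 = -1.

-1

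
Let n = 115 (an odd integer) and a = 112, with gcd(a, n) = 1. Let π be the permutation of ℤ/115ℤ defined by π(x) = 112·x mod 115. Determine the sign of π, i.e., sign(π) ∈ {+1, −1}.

+1

Orbit of 88 under x↦112x: [88, 81, 102, 39, 113, 6, 97]… (length divides ord_115(112)).
Decompose π into cycles: lengths [44, 44, 22, 4, 1] (5 cycles, including the fixed point 0).
n − c = 115 − 5 = 110; sign = (−1)^110 = +1.
(112|115)_J = +1 (Zolotarev's lemma cross-check).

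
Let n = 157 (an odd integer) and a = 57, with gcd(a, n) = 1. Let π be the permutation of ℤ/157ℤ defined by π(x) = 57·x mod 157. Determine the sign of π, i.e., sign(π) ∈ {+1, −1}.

Trace 147: π^k(147) = [147, 58, 9, 42, 39, 25, 12] for k=0..6.
Cycle type of π: 78×2 + 1; total 3 cycles.
157 − 3 = 154 transpositions; sign(π) = (−1)^154 = +1.

+1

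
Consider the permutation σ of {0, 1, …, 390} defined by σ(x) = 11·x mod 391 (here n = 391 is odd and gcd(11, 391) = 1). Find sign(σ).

+1

Orbit of 225 under x↦11x: [225, 129, 246, 360, 50, 159, 185]… (length divides ord_391(11)).
5 cycles of lengths [176, 176, 22, 16, 1].
391 − 5 = 386 transpositions; sign(π) = (−1)^386 = +1.
The Jacobi symbol (11|391) = +1 (Zolotarev) agrees.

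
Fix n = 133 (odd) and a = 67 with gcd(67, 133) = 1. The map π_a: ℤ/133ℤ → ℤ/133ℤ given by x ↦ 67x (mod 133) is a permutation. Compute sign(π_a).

Start at x=8: 8 → 4 → 2 → 1 → 67 → 100 → 50 → … (one orbit).
The orbit structure of x ↦ 67x mod 133: 10 orbits of sizes [18, 18, 18, 18, 18, 18, 18, 3, 3, 1].
Σ(ℓ_i−1) = 133−10 = 123; sign = (−1)^123 = -1.
Zolotarev: (67|133) = -1, matching the cycle-count sign.

-1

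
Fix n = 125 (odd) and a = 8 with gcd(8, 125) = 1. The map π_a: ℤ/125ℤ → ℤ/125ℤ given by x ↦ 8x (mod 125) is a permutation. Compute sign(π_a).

Orbit of 118 under x↦8x: [118, 69, 52, 41, 78, 124, 117]… (length divides ord_125(8)).
Cycle type of π: 100 + 20 + 4 + 1; total 4 cycles.
125 − 4 = 121 transpositions; sign(π) = (−1)^121 = -1.
Via Zolotarev, sign(π_{8}) = (8|125) = -1.

-1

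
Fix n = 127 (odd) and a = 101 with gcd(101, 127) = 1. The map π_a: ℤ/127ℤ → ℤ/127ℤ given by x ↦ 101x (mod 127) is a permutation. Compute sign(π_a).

-1

Start at x=113: 113 → 110 → 61 → 65 → 88 → 125 → 52 → … (one orbit).
Cycle lengths of π_101 on ℤ/127ℤ: [126, 1]; 2 cycles in total.
2 cycles on 127: each ℓ→(−1)^(ℓ−1), product (−1)^125 = -1.
Zolotarev: (101|127) = -1, matching the cycle-count sign.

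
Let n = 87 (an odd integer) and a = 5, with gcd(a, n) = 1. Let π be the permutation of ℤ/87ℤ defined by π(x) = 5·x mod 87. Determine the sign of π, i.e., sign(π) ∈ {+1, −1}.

Orbit of 5 under x↦5x: [5, 25, 38, 16, 80, 52, 86]… (length divides ord_87(5)).
The orbit structure of x ↦ 5x mod 87: 8 orbits of sizes [14, 14, 14, 14, 14, 14, 2, 1].
8 cycles on 87: each ℓ→(−1)^(ℓ−1), product (−1)^79 = -1.

-1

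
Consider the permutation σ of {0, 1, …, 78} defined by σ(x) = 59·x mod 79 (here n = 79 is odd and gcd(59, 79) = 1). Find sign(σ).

Trace 5: π^k(5) = [5, 58, 25, 53, 46, 28, 72] for k=0..6.
The orbit structure of x ↦ 59x mod 79: 2 orbits of sizes [78, 1].
n − c = 79 − 2 = 77; sign = (−1)^77 = -1.

-1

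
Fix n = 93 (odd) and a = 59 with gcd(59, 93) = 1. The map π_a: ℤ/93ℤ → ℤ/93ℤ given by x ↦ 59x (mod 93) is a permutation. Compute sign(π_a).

Orbit of 25 under x↦59x: [25, 80, 70, 38, 10, 32, 28]… (length divides ord_93(59)).
6 cycles of lengths [30, 30, 15, 15, 2, 1].
n − c = 93 − 6 = 87; sign = (−1)^87 = -1.
Zolotarev: (59|93) = -1, matching the cycle-count sign.

-1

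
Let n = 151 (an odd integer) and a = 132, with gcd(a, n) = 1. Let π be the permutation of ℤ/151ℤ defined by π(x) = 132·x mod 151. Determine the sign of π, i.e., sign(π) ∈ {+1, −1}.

-1

Orbit of 19 under x↦132x: [19, 92, 64, 143, 1, 132, 59]… (length divides ord_151(132)).
Cycle lengths of π_132 on ℤ/151ℤ: [10, 10, 10, 10, 10, 10, 10, 10, 10, 10, 10, 10, 10, 10, 10, 1]; 16 cycles in total.
With 16 cycles on 151 points, sign = (−1)^{151−16} = -1.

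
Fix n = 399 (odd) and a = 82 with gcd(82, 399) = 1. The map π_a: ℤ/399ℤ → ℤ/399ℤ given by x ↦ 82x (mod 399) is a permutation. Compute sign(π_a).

Trace 106: π^k(106) = [106, 313, 130, 286, 310, 283, 64] for k=0..6.
Cycle lengths of π_82 on ℤ/399ℤ: [18, 18, 18, 18, 18, 18, 18, 18, 18, 18, 18, 18, 18, 18, 18, 18, 18, 18, 9, 9, 9, 9, 9, 9, 6, 6, 6, 1, 1, 1]; 30 cycles in total.
Σ(ℓ_i−1) = 399−30 = 369; sign = (−1)^369 = -1.
Check: (82/399) = -1 by Zolotarev.

-1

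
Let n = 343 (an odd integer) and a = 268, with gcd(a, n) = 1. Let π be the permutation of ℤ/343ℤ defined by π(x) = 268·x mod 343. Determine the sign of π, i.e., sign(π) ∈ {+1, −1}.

+1

Start at x=331: 331 → 214 → 71 → 163 → 123 → 36 → 44 → … (one orbit).
Cycle type of π: 147×2 + 21×2 + 3×2 + 1; total 7 cycles.
With 7 cycles on 343 points, sign = (−1)^{343−7} = +1.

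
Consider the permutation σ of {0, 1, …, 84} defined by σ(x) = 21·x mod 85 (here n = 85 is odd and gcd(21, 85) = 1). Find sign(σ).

Trace 16: π^k(16) = [16, 81, 1, 21] for k=0..3.
The orbit structure of x ↦ 21x mod 85: 25 orbits of sizes [4, 4, 4, 4, 4, 4, 4, 4, 4, 4, 4, 4, 4, 4, 4, 4, 4, 4, 4, 4, 1, 1, 1, 1, 1].
n − c = 85 − 25 = 60; sign = (−1)^60 = +1.

+1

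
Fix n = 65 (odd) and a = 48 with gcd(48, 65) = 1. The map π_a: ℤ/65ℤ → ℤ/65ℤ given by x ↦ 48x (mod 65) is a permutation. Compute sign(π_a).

Trace 42: π^k(42) = [42, 1, 48, 29, 27, 61, 3] for k=0..6.
Cycle type of π: 12×4 + 4 + 3×4 + 1; total 10 cycles.
n − c = 65 − 10 = 55; sign = (−1)^55 = -1.
(48|65)_J = -1 (Zolotarev's lemma cross-check).

-1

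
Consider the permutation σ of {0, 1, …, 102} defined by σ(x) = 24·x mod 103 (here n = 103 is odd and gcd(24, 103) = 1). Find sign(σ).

Orbit of 30 under x↦24x: [30, 102, 79, 42, 81, 90, 100]… (length divides ord_103(24)).
Decompose π into cycles: lengths [34, 34, 34, 1] (4 cycles, including the fixed point 0).
4 cycles on 103: each ℓ→(−1)^(ℓ−1), product (−1)^99 = -1.
(24|103)_J = -1 (Zolotarev's lemma cross-check).

-1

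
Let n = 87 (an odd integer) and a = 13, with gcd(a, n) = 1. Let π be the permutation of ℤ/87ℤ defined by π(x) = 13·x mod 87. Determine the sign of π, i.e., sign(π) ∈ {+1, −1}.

Orbit of 7 under x↦13x: [7, 4, 52, 67, 1, 13, 82]… (length divides ord_87(13)).
π_13 has 9 disjoint cycles with lengths [14, 14, 14, 14, 14, 14, 1, 1, 1] on {0,…,86}.
87 − 9 = 78 transpositions; sign(π) = (−1)^78 = +1.
Zolotarev: (13|87) = +1, matching the cycle-count sign.

+1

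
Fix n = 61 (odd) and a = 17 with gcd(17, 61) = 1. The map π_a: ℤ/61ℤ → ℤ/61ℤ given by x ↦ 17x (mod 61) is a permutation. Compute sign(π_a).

Trace 53: π^k(53) = [53, 47, 6, 41, 26, 15, 11] for k=0..6.
The orbit structure of x ↦ 17x mod 61: 2 orbits of sizes [60, 1].
sign(π) = (−1)^{n − #cycles} = (−1)^{61−2} = (−1)^59 = -1.
Check: (17/61) = -1 by Zolotarev.

-1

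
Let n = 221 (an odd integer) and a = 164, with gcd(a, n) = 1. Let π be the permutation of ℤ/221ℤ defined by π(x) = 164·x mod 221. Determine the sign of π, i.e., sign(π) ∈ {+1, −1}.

+1

Start at x=177: 177 → 77 → 31 → 1 → 164 → 155 → 5 → … (one orbit).
17 cycles of lengths [16, 16, 16, 16, 16, 16, 16, 16, 16, 16, 16, 16, 16, 4, 4, 4, 1].
221 − 17 = 204 transpositions; sign(π) = (−1)^204 = +1.
(164|221)_J = +1 (Zolotarev's lemma cross-check).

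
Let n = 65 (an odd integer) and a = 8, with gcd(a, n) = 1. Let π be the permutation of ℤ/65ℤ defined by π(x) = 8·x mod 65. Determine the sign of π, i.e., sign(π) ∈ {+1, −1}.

Start at x=1: 1 → 8 → 64 → 57 → 1 (one orbit).
Cycle type of π: 4×16 + 1; total 17 cycles.
17 cycles on 65: each ℓ→(−1)^(ℓ−1), product (−1)^48 = +1.

+1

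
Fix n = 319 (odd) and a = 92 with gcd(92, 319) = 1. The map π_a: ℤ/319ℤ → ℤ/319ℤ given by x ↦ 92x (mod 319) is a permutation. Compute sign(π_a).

+1

Trace 38: π^k(38) = [38, 306, 80, 23, 202, 82, 207] for k=0..6.
The orbit structure of x ↦ 92x mod 319: 9 orbits of sizes [70, 70, 70, 70, 14, 14, 5, 5, 1].
n − c = 319 − 9 = 310; sign = (−1)^310 = +1.
Check: (92/319) = +1 by Zolotarev.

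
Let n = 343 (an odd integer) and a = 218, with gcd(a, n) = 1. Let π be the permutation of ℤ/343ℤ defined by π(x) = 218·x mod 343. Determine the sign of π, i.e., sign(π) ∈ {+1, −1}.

+1

Trace 309: π^k(309) = [309, 134, 57, 78, 197, 71, 43] for k=0..6.
19 cycles of lengths [49, 49, 49, 49, 49, 49, 7, 7, 7, 7, 7, 7, 1, 1, 1, 1, 1, 1, 1].
343 − 19 = 324 transpositions; sign(π) = (−1)^324 = +1.
The Jacobi symbol (218|343) = +1 (Zolotarev) agrees.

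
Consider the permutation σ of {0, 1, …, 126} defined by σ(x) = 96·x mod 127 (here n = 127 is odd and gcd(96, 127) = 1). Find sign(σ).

-1

Start at x=52: 52 → 39 → 61 → 14 → 74 → 119 → 121 → … (one orbit).
2 cycles of lengths [126, 1].
n − c = 127 − 2 = 125; sign = (−1)^125 = -1.
(96|127)_J = -1 (Zolotarev's lemma cross-check).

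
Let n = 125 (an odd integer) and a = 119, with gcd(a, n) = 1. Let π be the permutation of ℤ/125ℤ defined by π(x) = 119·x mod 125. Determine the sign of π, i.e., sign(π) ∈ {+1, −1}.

+1

Orbit of 64 under x↦119x: [64, 116, 54, 51, 69, 86, 109]… (length divides ord_125(119)).
7 cycles of lengths [50, 50, 10, 10, 2, 2, 1].
n − c = 125 − 7 = 118; sign = (−1)^118 = +1.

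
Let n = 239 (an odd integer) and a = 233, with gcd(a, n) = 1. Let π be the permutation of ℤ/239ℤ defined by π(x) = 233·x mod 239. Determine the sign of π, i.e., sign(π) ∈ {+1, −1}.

-1

Orbit of 168 under x↦233x: [168, 187, 73, 40, 238, 6, 203]… (length divides ord_239(233)).
8 cycles of lengths [34, 34, 34, 34, 34, 34, 34, 1].
sign(π) = (−1)^{n − #cycles} = (−1)^{239−8} = (−1)^231 = -1.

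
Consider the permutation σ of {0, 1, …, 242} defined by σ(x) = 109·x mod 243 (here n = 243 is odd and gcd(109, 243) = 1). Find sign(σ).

+1

Trace 163: π^k(163) = [163, 28, 136, 1, 109, 217, 82] for k=0..6.
π_109 has 63 disjoint cycles with lengths [9, 9, 9, 9, 9, 9, 9, 9, 9, 9, 9, 9, 9, 9, 9, 9, 9, 9, 3, 3, 3, 3, 3, 3, 3, 3, 3, 3, 3, 3, 3, 3, 3, 3, 3, 3, 1, 1, 1, 1, 1, 1, 1, 1, 1, 1, 1, 1, 1, 1, 1, 1, 1, 1, 1, 1, 1, 1, 1, 1, 1, 1, 1] on {0,…,242}.
243 − 63 = 180 transpositions; sign(π) = (−1)^180 = +1.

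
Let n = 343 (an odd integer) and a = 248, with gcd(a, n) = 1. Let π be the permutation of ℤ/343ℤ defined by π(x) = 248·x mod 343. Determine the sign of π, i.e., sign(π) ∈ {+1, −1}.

Orbit of 247 under x↦248x: [247, 202, 18, 5, 211, 192, 282]… (length divides ord_343(248)).
The orbit structure of x ↦ 248x mod 343: 4 orbits of sizes [294, 42, 6, 1].
n − c = 343 − 4 = 339; sign = (−1)^339 = -1.

-1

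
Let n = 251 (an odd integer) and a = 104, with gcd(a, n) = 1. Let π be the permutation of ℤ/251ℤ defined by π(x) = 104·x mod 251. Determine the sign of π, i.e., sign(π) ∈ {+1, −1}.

Orbit of 119 under x↦104x: [119, 77, 227, 14, 201, 71, 105]… (length divides ord_251(104)).
2 cycles of lengths [250, 1].
With 2 cycles on 251 points, sign = (−1)^{251−2} = -1.
Via Zolotarev, sign(π_{104}) = (104|251) = -1.

-1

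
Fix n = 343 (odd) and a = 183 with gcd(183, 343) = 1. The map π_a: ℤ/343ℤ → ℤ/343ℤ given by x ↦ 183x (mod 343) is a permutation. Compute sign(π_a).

+1

Start at x=64: 64 → 50 → 232 → 267 → 155 → 239 → 176 → … (one orbit).
Cycle type of π: 49×6 + 7×6 + 1×7; total 19 cycles.
343 − 19 = 324 transpositions; sign(π) = (−1)^324 = +1.
Via Zolotarev, sign(π_{183}) = (183|343) = +1.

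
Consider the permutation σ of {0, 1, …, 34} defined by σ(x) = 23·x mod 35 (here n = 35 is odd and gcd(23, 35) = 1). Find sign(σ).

-1

Orbit of 16 under x↦23x: [16, 18, 29, 2, 11, 8, 9]… (length divides ord_35(23)).
π_23 has 6 disjoint cycles with lengths [12, 12, 4, 3, 3, 1] on {0,…,34}.
6 cycles on 35: each ℓ→(−1)^(ℓ−1), product (−1)^29 = -1.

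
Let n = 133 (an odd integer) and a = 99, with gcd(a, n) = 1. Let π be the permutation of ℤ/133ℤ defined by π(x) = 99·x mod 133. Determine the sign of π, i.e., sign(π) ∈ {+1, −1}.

+1

Trace 64: π^k(64) = [64, 85, 36, 106, 120, 43, 1] for k=0..6.
π_99 has 21 disjoint cycles with lengths [9, 9, 9, 9, 9, 9, 9, 9, 9, 9, 9, 9, 9, 9, 1, 1, 1, 1, 1, 1, 1] on {0,…,132}.
With 21 cycles on 133 points, sign = (−1)^{133−21} = +1.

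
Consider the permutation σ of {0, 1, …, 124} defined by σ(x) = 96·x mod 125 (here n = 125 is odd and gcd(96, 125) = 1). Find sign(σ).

Trace 61: π^k(61) = [61, 106, 51, 21, 16, 36, 81] for k=0..6.
Cycle type of π: 25×4 + 5×4 + 1×5; total 13 cycles.
With 13 cycles on 125 points, sign = (−1)^{125−13} = +1.

+1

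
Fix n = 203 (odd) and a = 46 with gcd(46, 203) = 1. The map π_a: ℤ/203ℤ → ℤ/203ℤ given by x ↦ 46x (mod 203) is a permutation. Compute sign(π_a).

Trace 1: π^k(1) = [1, 46, 86, 99, 88, 191, 57] for k=0..6.
Decompose π into cycles: lengths [12, 12, 12, 12, 12, 12, 12, 12, 12, 12, 12, 12, 12, 12, 4, 4, 4, 4, 4, 4, 4, 3, 3, 1] (24 cycles, including the fixed point 0).
24 cycles on 203: each ℓ→(−1)^(ℓ−1), product (−1)^179 = -1.
Zolotarev: (46|203) = -1, matching the cycle-count sign.

-1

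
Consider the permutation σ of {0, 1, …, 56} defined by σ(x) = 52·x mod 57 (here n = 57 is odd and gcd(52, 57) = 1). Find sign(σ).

Orbit of 25 under x↦52x: [25, 46, 55, 10, 7, 22, 4]… (length divides ord_57(52)).
π_52 has 6 disjoint cycles with lengths [18, 18, 18, 1, 1, 1] on {0,…,56}.
With 6 cycles on 57 points, sign = (−1)^{57−6} = -1.

-1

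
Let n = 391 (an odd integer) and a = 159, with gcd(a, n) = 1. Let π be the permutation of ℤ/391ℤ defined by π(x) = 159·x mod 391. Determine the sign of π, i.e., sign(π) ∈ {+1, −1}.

Trace 388: π^k(388) = [388, 305, 11, 185, 90, 234, 61] for k=0..6.
π_159 has 5 disjoint cycles with lengths [176, 176, 22, 16, 1] on {0,…,390}.
With 5 cycles on 391 points, sign = (−1)^{391−5} = +1.
The Jacobi symbol (159|391) = +1 (Zolotarev) agrees.

+1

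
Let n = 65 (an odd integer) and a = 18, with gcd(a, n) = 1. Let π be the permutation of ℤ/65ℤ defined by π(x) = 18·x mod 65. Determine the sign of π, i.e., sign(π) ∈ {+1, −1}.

+1

Start at x=18: 18 → 64 → 47 → 1 → 18 (one orbit).
π_18 has 17 disjoint cycles with lengths [4, 4, 4, 4, 4, 4, 4, 4, 4, 4, 4, 4, 4, 4, 4, 4, 1] on {0,…,64}.
65 − 17 = 48 transpositions; sign(π) = (−1)^48 = +1.
Check: (18/65) = +1 by Zolotarev.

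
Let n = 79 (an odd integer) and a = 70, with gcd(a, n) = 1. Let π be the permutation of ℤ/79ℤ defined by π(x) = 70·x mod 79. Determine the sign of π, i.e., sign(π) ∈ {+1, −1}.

Trace 12: π^k(12) = [12, 50, 24, 21, 48, 42, 17] for k=0..6.
Cycle lengths of π_70 on ℤ/79ℤ: [78, 1]; 2 cycles in total.
Σ(ℓ_i−1) = 79−2 = 77; sign = (−1)^77 = -1.
The Jacobi symbol (70|79) = -1 (Zolotarev) agrees.

-1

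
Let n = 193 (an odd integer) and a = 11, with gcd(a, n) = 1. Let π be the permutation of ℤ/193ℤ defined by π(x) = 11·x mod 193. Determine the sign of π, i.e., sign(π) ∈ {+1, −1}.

Trace 190: π^k(190) = [190, 160, 23, 60, 81, 119, 151] for k=0..6.
π_11 has 4 disjoint cycles with lengths [64, 64, 64, 1] on {0,…,192}.
sign(π) = (−1)^{n − #cycles} = (−1)^{193−4} = (−1)^189 = -1.
Via Zolotarev, sign(π_{11}) = (11|193) = -1.

-1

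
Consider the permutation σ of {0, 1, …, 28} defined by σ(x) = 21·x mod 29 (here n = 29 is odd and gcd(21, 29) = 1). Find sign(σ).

-1

Trace 16: π^k(16) = [16, 17, 9, 15, 25, 3, 5] for k=0..6.
Decompose π into cycles: lengths [28, 1] (2 cycles, including the fixed point 0).
2 cycles on 29: each ℓ→(−1)^(ℓ−1), product (−1)^27 = -1.
(21|29)_J = -1 (Zolotarev's lemma cross-check).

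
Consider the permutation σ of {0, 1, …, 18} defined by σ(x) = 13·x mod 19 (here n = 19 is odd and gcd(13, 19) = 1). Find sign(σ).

-1

Trace 13: π^k(13) = [13, 17, 12, 4, 14, 11, 10] for k=0..6.
π_13 has 2 disjoint cycles with lengths [18, 1] on {0,…,18}.
19 − 2 = 17 transpositions; sign(π) = (−1)^17 = -1.
Via Zolotarev, sign(π_{13}) = (13|19) = -1.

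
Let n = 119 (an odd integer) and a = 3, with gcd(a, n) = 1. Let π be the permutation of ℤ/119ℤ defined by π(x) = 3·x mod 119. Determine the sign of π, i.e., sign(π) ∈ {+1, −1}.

Trace 64: π^k(64) = [64, 73, 100, 62, 67, 82, 8] for k=0..6.
The orbit structure of x ↦ 3x mod 119: 5 orbits of sizes [48, 48, 16, 6, 1].
With 5 cycles on 119 points, sign = (−1)^{119−5} = +1.
Check: (3/119) = +1 by Zolotarev.

+1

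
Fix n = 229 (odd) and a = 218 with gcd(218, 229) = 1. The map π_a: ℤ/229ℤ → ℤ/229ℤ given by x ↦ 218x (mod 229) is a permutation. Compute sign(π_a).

Orbit of 27 under x↦218x: [27, 161, 61, 16, 53, 104, 1]… (length divides ord_229(218)).
Decompose π into cycles: lengths [19, 19, 19, 19, 19, 19, 19, 19, 19, 19, 19, 19, 1] (13 cycles, including the fixed point 0).
229 − 13 = 216 transpositions; sign(π) = (−1)^216 = +1.

+1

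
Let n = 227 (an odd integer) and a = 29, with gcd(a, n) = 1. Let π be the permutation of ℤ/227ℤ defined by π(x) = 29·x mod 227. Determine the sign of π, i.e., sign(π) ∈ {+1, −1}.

Start at x=134: 134 → 27 → 102 → 7 → 203 → 212 → 19 → … (one orbit).
Cycle lengths of π_29 on ℤ/227ℤ: [113, 113, 1]; 3 cycles in total.
With 3 cycles on 227 points, sign = (−1)^{227−3} = +1.
Check: (29/227) = +1 by Zolotarev.

+1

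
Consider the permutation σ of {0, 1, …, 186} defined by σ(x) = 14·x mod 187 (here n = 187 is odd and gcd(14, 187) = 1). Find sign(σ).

-1

Trace 103: π^k(103) = [103, 133, 179, 75, 115, 114, 100] for k=0..6.
The orbit structure of x ↦ 14x mod 187: 6 orbits of sizes [80, 80, 16, 5, 5, 1].
187 − 6 = 181 transpositions; sign(π) = (−1)^181 = -1.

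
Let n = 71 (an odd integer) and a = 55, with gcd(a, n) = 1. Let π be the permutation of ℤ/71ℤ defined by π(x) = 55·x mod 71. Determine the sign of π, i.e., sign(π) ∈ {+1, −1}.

-1

Orbit of 49 under x↦55x: [49, 68, 48, 13, 5, 62, 2]… (length divides ord_71(55)).
Cycle type of π: 70 + 1; total 2 cycles.
2 cycles on 71: each ℓ→(−1)^(ℓ−1), product (−1)^69 = -1.
Via Zolotarev, sign(π_{55}) = (55|71) = -1.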